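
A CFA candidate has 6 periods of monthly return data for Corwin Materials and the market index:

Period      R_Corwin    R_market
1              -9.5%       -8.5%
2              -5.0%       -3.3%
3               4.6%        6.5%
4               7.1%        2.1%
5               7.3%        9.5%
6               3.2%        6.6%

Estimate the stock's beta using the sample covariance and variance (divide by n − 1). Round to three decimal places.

0.916

Mean R_i = (-9.5 − 5.0 + 4.6 + 7.1 + 7.3 + 3.2) / 6 = 1.2833%
Mean R_m = (-8.5 − 3.3 + 6.5 + 2.1 + 9.5 + 6.6) / 6 = 2.1500%
Σ(R_i − R̄_i)(R_m − R̄_m) = 215.9750  ⇒  Cov = 215.9750 / 5 = 43.1950
Σ(R_m − R̄_m)² = 235.8750  ⇒  Var(R_m) = 235.8750 / 5 = 47.1750
β = Cov / Var(R_m) = 43.1950 / 47.1750 = 0.9156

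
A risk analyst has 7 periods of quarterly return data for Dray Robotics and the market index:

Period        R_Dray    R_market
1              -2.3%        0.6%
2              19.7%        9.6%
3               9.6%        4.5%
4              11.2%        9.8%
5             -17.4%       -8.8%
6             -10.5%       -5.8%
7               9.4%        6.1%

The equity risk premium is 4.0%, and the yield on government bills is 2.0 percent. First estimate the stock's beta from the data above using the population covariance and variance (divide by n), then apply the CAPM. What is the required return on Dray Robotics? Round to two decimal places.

Mean R_i = (-2.3 + 19.7 + 9.6 + 11.2 − 17.4 − 10.5 + 9.4) / 7 = 2.8143%
Mean R_m = (0.6 + 9.6 + 4.5 + 9.8 − 8.8 − 5.8 + 6.1) / 7 = 2.2857%
Σ(R_i − R̄_i)(R_m − R̄_m) = 567.0314  ⇒  Cov = 567.0314 / 7 = 81.0045
Σ(R_m − R̄_m)² = 320.5286  ⇒  Var(R_m) = 320.5286 / 7 = 45.7898
β = Cov / Var(R_m) = 81.0045 / 45.7898 = 1.7691
E(R) = R_f + β × MRP = 2.0% + 1.7691 × 4.0% = 9.08%

9.08%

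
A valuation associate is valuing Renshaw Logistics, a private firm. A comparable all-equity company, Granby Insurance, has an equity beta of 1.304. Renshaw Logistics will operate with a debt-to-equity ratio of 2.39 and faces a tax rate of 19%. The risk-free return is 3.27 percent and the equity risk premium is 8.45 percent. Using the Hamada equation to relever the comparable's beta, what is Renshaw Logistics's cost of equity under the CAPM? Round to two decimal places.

35.62%

β_L = β_U × [1 + (1 − t)(D/E)] = 1.304 × [1 + (1 − 0.19) × 2.39]
    = 1.304 × [1 + 0.81 × 2.39] = 1.304 × 2.9359 = 3.8284
E(R) = R_f + β_L × MRP = 3.27% + 3.8284 × 8.45% = 35.62%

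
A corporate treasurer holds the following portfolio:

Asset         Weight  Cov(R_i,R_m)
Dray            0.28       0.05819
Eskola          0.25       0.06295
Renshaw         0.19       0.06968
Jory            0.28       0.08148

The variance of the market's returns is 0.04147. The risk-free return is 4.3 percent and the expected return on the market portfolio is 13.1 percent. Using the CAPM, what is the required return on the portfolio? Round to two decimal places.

β_Dray = 0.05819 / 0.04147 = 1.4032
β_Eskola = 0.06295 / 0.04147 = 1.5180
β_Renshaw = 0.06968 / 0.04147 = 1.6803
β_Jory = 0.08148 / 0.04147 = 1.9648
β_P = Σ w_i β_i = 0.28×1.4032 + 0.25×1.5180 + 0.19×1.6803 + 0.28×1.9648 = 1.6418
MRP = 13.1% − 4.3% = 8.80%
E(R_P) = R_f + β_P × MRP = 4.3% + 1.6418 × 8.8% = 18.75%

18.75%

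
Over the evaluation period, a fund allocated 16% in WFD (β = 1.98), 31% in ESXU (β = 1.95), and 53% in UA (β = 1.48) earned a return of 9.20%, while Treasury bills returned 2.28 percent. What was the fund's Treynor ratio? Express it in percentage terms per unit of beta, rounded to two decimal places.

β_P = 0.16×1.98 + 0.31×1.95 + 0.53×1.48 = 1.7057
Treynor = (R_P − R_f) / β_P = (9.20% − 2.28%) / 1.7057 = 6.92% / 1.7057 = 4.06%

4.06%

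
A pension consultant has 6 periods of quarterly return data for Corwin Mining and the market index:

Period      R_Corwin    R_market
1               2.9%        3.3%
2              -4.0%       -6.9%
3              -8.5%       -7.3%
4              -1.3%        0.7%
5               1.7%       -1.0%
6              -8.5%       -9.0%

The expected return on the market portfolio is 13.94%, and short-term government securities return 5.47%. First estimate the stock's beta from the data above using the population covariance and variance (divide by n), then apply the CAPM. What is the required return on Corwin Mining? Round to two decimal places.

13.08%

Mean R_i = (2.9 − 4.0 − 8.5 − 1.3 + 1.7 − 8.5) / 6 = -2.9500%
Mean R_m = (3.3 − 6.9 − 7.3 + 0.7 − 1.0 − 9.0) / 6 = -3.3667%
Σ(R_i − R̄_i)(R_m − R̄_m) = 113.5200  ⇒  Cov = 113.5200 / 6 = 18.9200
Σ(R_m − R̄_m)² = 126.2733  ⇒  Var(R_m) = 126.2733 / 6 = 21.0456
β = Cov / Var(R_m) = 18.9200 / 21.0456 = 0.8990
MRP = 13.94% − 5.47% = 8.47%
E(R) = R_f + β × MRP = 5.47% + 0.8990 × 8.47% = 13.08%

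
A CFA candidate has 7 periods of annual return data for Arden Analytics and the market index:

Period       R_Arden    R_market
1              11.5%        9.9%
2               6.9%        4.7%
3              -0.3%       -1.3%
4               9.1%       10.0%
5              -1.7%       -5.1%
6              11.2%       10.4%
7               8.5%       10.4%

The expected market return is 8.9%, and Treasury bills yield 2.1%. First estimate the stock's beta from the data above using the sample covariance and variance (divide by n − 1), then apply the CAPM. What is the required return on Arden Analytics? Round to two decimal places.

Mean R_i = (11.5 + 6.9 − 0.3 + 9.1 − 1.7 + 11.2 + 8.5) / 7 = 6.4571%
Mean R_m = (9.9 + 4.7 − 1.3 + 10.0 − 5.1 + 10.4 + 10.4) / 7 = 5.5714%
Σ(R_i − R̄_i)(R_m − R̄_m) = 199.3914  ⇒  Cov = 199.3914 / 6 = 33.2319
Σ(R_m − R̄_m)² = 246.8343  ⇒  Var(R_m) = 246.8343 / 6 = 41.1391
β = Cov / Var(R_m) = 33.2319 / 41.1391 = 0.8078
MRP = 8.9% − 2.1% = 6.80%
E(R) = R_f + β × MRP = 2.1% + 0.8078 × 6.8% = 7.59%

7.59%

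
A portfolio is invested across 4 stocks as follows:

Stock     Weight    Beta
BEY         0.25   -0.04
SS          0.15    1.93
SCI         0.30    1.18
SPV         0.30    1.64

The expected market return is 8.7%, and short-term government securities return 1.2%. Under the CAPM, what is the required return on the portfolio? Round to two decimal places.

β_P = Σ w_i β_i = 0.25×-0.04 + 0.15×1.93 + 0.30×1.18 + 0.30×1.64 = 1.1255
MRP = 8.7% − 1.2% = 7.50%
E(R_P) = R_f + β_P × MRP = 1.2% + 1.1255 × 7.5% = 9.64%

9.64%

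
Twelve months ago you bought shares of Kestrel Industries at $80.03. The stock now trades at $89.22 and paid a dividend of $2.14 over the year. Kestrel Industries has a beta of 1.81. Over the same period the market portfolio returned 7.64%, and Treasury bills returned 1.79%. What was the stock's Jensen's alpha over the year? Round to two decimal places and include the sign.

Realised HPR = (P1 + D1 − P0) / P0 = (89.22 + 2.14 − 80.03) / 80.03 = 11.33 / 80.03 = 14.1572%
MRP = 7.64% − 1.79% = 5.85%
CAPM required = R_f + β·MRP = 1.79% + 1.81 × 5.85% = 12.3785%
α = realised − required = 14.1572% − 12.3785% = +1.78%

+1.78%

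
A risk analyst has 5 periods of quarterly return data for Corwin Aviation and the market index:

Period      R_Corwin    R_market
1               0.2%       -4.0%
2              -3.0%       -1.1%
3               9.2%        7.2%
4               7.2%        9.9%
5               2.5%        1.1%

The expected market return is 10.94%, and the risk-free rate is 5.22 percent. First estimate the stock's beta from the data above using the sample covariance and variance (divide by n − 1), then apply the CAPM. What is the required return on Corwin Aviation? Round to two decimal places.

9.52%

Mean R_i = (0.2 − 3.0 + 9.2 + 7.2 + 2.5) / 5 = 3.2200%
Mean R_m = (-4.0 − 1.1 + 7.2 + 9.9 + 1.1) / 5 = 2.6200%
Σ(R_i − R̄_i)(R_m − R̄_m) = 100.5880  ⇒  Cov = 100.5880 / 4 = 25.1470
Σ(R_m − R̄_m)² = 133.9480  ⇒  Var(R_m) = 133.9480 / 4 = 33.4870
β = Cov / Var(R_m) = 25.1470 / 33.4870 = 0.7509
MRP = 10.94% − 5.22% = 5.72%
E(R) = R_f + β × MRP = 5.22% + 0.7509 × 5.72% = 9.52%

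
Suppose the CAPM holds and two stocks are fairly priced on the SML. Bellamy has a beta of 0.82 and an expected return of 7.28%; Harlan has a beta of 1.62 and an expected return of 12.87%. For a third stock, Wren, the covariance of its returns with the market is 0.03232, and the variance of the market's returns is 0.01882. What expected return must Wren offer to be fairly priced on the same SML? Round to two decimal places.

MRP = (12.87% − 7.28%) / (1.62 − 0.82) = 6.9875%
R_f = 7.28% − 0.82 × 6.9875% = 1.5503%
β_Wren = Cov / Var(R_m) = 0.03232 / 0.01882 = 1.7173
E(R_Wren) = R_f + β × MRP = 1.5503% + 1.7173 × 6.9875% = 13.55%

13.55%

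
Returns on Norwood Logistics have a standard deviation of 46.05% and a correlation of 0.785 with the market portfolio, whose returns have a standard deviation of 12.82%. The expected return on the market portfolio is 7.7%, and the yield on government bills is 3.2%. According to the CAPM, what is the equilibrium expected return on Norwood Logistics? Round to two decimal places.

15.89%

β = ρ × σ_i / σ_m = 0.785 × 46.05% / 12.82% = 2.8198
MRP = 7.7% − 3.2% = 4.50%
E(R) = 3.2% + 2.8198 × 4.5% = 15.89%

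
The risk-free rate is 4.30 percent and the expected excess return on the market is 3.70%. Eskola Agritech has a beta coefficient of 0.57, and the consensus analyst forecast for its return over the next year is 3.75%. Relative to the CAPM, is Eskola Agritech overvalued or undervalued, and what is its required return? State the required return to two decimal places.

Required return = R_f + β·MRP = 4.30% + 0.57 × 3.70% = 6.41%
Forecast 3.75% < required 6.41% → the stock plots below the SML → overvalued.

Overvalued; required return 6.41%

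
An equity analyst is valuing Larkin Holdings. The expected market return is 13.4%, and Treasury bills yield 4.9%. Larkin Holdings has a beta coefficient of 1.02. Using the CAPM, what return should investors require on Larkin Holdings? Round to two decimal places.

13.57%

Market risk premium = E(R_m) − R_f = 13.4% − 4.9% = 8.50%
E(R) = R_f + β × MRP = 4.9% + 1.02 × 8.5% = 13.57%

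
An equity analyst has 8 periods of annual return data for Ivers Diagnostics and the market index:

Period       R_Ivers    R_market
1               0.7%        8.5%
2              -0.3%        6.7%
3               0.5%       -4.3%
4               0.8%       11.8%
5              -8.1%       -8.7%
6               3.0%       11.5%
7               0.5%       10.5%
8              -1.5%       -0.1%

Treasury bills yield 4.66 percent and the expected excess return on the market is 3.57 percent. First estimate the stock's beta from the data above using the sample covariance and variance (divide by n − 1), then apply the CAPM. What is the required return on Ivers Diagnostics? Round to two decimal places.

Mean R_i = (0.7 − 0.3 + 0.5 + 0.8 − 8.1 + 3.0 + 0.5 − 1.5) / 8 = -0.5500%
Mean R_m = (8.5 + 6.7 − 4.3 + 11.8 − 8.7 + 11.5 + 10.5 − 0.1) / 8 = 4.4875%
Σ(R_i − R̄_i)(R_m − R̄_m) = 141.3450  ⇒  Cov = 141.3450 / 7 = 20.1921
Σ(R_m − R̄_m)² = 431.9688  ⇒  Var(R_m) = 431.9688 / 7 = 61.7098
β = Cov / Var(R_m) = 20.1921 / 61.7098 = 0.3272
E(R) = R_f + β × MRP = 4.66% + 0.3272 × 3.57% = 5.83%

5.83%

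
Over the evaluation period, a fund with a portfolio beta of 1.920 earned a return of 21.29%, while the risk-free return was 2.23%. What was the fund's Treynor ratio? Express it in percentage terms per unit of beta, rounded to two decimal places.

9.93%

Treynor = (R_P − R_f) / β_P = (21.29% − 2.23%) / 1.9200 = 19.06% / 1.9200 = 9.93%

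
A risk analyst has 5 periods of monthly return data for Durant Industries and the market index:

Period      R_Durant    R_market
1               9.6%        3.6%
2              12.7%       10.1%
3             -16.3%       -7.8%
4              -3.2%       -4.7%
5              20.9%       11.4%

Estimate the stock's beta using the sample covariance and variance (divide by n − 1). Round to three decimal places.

Mean R_i = (9.6 + 12.7 − 16.3 − 3.2 + 20.9) / 5 = 4.7400%
Mean R_m = (3.6 + 10.1 − 7.8 − 4.7 + 11.4) / 5 = 2.5200%
Σ(R_i − R̄_i)(R_m − R̄_m) = 483.5460  ⇒  Cov = 483.5460 / 4 = 120.8865
Σ(R_m − R̄_m)² = 296.1080  ⇒  Var(R_m) = 296.1080 / 4 = 74.0270
β = Cov / Var(R_m) = 120.8865 / 74.0270 = 1.6330

1.633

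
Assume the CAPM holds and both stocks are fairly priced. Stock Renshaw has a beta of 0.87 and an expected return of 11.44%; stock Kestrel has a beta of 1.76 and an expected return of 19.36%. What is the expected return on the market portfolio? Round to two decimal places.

Both satisfy E(R) = R_f + β·MRP, so the slope of the SML is
MRP = (19.36% − 11.44%) / (1.76 − 0.87) = 7.92% / 0.89 = 8.8989%
R_f = E(R_Renshaw) − β_Renshaw·MRP = 11.44% − 0.87 × 8.8989% = 3.6980%
E(R_m) = R_f + MRP = 3.6980% + 8.8989% = 12.60%

12.60%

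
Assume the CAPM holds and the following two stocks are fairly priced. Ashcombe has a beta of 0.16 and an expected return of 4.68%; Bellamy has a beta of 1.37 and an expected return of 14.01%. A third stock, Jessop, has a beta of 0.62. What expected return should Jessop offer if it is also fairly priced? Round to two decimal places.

8.23%

MRP (SML slope) = (14.01% − 4.68%) / (1.37 − 0.16) = 9.33% / 1.21 = 7.7107%
R_f (intercept) = 4.68% − 0.16 × 7.7107% = 3.4463%
E(R_Jessop) = R_f + β × MRP = 3.4463% + 0.62 × 7.7107% = 8.23%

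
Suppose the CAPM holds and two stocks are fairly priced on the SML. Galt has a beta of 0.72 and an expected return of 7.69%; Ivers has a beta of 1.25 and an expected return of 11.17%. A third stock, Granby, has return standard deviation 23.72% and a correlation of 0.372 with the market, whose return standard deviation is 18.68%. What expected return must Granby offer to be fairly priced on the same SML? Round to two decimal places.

6.06%

MRP = (11.17% − 7.69%) / (1.25 − 0.72) = 6.5660%
R_f = 7.69% − 0.72 × 6.5660% = 2.9625%
β_Granby = ρ·σ_i/σ_m = 0.372 × 23.72 / 18.68 = 0.4724
E(R_Granby) = R_f + β × MRP = 2.9625% + 0.4724 × 6.5660% = 6.06%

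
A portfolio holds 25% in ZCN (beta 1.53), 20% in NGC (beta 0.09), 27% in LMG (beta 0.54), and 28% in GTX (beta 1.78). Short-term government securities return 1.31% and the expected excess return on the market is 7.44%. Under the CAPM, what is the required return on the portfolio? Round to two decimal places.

9.08%

β_P = Σ w_i β_i = 0.25×1.53 + 0.20×0.09 + 0.27×0.54 + 0.28×1.78 = 1.0447
E(R_P) = R_f + β_P × MRP = 1.31% + 1.0447 × 7.44% = 9.08%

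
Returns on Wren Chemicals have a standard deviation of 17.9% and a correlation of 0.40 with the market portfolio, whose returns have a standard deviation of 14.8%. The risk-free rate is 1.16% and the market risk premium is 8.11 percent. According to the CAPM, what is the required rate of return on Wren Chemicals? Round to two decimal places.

5.08%

β = ρ × σ_i / σ_m = 0.40 × 17.9% / 14.8% = 0.4838
E(R) = 1.16% + 0.4838 × 8.11% = 5.08%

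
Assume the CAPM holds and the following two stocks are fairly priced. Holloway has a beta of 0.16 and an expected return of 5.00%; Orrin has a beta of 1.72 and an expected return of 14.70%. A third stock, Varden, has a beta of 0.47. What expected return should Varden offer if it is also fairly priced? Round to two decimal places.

6.93%

MRP (SML slope) = (14.70% − 5.00%) / (1.72 − 0.16) = 9.70% / 1.56 = 6.2179%
R_f (intercept) = 5.00% − 0.16 × 6.2179% = 4.0051%
E(R_Varden) = R_f + β × MRP = 4.0051% + 0.47 × 6.2179% = 6.93%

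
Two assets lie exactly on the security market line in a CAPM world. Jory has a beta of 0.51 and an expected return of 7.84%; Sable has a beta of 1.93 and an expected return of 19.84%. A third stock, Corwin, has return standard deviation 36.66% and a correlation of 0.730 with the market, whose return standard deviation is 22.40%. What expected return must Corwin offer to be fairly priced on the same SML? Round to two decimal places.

13.63%

MRP = (19.84% − 7.84%) / (1.93 − 0.51) = 8.4507%
R_f = 7.84% − 0.51 × 8.4507% = 3.5301%
β_Corwin = ρ·σ_i/σ_m = 0.730 × 36.66 / 22.40 = 1.1947
E(R_Corwin) = R_f + β × MRP = 3.5301% + 1.1947 × 8.4507% = 13.63%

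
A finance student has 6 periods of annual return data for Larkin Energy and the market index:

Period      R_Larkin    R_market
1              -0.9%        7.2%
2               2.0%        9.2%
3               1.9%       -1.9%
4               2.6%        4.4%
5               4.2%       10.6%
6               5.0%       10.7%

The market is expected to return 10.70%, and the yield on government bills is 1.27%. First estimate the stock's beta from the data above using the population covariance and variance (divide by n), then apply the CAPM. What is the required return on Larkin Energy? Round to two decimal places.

2.77%

Mean R_i = (-0.9 + 2.0 + 1.9 + 2.6 + 4.2 + 5.0) / 6 = 2.4667%
Mean R_m = (7.2 + 9.2 − 1.9 + 4.4 + 10.6 + 10.7) / 6 = 6.7000%
Σ(R_i − R̄_i)(R_m − R̄_m) = 18.6100  ⇒  Cov = 18.6100 / 6 = 3.1017
Σ(R_m − R̄_m)² = 116.9600  ⇒  Var(R_m) = 116.9600 / 6 = 19.4933
β = Cov / Var(R_m) = 3.1017 / 19.4933 = 0.1591
MRP = 10.70% − 1.27% = 9.43%
E(R) = R_f + β × MRP = 1.27% + 0.1591 × 9.43% = 2.77%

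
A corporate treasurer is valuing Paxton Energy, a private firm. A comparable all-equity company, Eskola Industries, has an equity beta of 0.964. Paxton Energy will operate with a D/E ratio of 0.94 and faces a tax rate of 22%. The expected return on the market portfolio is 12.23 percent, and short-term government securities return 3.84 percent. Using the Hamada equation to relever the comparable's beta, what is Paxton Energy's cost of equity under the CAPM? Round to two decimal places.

β_L = β_U × [1 + (1 − t)(D/E)] = 0.964 × [1 + (1 − 0.22) × 0.94]
    = 0.964 × [1 + 0.78 × 0.94] = 0.964 × 1.7332 = 1.6708
MRP = 12.23% − 3.84% = 8.39%
E(R) = R_f + β_L × MRP = 3.84% + 1.6708 × 8.39% = 17.86%

17.86%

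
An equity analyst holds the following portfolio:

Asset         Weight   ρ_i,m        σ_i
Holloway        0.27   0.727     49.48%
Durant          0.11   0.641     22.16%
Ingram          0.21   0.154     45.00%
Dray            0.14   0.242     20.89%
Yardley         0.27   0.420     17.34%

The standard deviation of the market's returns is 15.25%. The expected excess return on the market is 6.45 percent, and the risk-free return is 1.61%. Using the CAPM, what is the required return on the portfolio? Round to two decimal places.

β_Holloway = 0.727 × 49.48% / 15.25% = 2.3588
β_Durant = 0.641 × 22.16% / 15.25% = 0.9314
β_Ingram = 0.154 × 45.00% / 15.25% = 0.4544
β_Dray = 0.242 × 20.89% / 15.25% = 0.3315
β_Yardley = 0.420 × 17.34% / 15.25% = 0.4776
β_P = Σ w_i β_i = 0.27×2.3588 + 0.11×0.9314 + 0.21×0.4544 + 0.14×0.3315 + 0.27×0.4776 = 1.0101
E(R_P) = R_f + β_P × MRP = 1.61% + 1.0101 × 6.45% = 8.13%

8.13%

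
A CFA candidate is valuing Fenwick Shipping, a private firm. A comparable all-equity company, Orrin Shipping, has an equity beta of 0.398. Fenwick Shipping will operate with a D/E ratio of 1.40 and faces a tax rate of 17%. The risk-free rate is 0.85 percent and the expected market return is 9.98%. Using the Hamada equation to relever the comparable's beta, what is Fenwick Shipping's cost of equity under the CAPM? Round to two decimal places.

8.71%

β_L = β_U × [1 + (1 − t)(D/E)] = 0.398 × [1 + (1 − 0.17) × 1.40]
    = 0.398 × [1 + 0.83 × 1.40] = 0.398 × 2.1620 = 0.8605
MRP = 9.98% − 0.85% = 9.13%
E(R) = R_f + β_L × MRP = 0.85% + 0.8605 × 9.13% = 8.71%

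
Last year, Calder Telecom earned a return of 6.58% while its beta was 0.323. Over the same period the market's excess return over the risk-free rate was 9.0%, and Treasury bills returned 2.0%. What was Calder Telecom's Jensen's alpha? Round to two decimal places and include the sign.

+1.67%

CAPM benchmark = R_f + β(R_m − R_f) = 2.0% + 0.323 × 9.0% = 4.9070%
α = actual − benchmark = 6.58% − 4.9070% = +1.67%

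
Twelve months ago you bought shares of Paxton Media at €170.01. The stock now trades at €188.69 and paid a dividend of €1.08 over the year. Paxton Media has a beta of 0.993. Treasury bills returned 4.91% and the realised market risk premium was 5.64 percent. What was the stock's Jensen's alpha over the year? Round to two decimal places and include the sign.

+1.11%

Realised HPR = (P1 + D1 − P0) / P0 = (188.69 + 1.08 − 170.01) / 170.01 = 19.76 / 170.01 = 11.6228%
CAPM required = R_f + β·MRP = 4.91% + 0.993 × 5.64% = 10.51052%
α = realised − required = 11.6228% − 10.51052% = +1.11%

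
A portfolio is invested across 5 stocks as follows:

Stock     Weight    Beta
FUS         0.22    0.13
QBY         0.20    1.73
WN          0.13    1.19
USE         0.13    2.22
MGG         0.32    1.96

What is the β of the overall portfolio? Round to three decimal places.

1.445

β_P = Σ w_i β_i = 0.22×0.13 + 0.20×1.73 + 0.13×1.19 + 0.13×2.22 + 0.32×1.96 = 1.4451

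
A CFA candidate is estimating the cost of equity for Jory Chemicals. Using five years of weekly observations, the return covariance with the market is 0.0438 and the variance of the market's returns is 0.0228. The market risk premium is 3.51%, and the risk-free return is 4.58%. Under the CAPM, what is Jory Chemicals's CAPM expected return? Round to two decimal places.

β = Cov(R_i, R_m) / Var(R_m) = 0.0438 / 0.0228 = 1.9211
E(R) = R_f + β × MRP = 4.58% + 1.9211 × 3.51% = 11.32%

11.32%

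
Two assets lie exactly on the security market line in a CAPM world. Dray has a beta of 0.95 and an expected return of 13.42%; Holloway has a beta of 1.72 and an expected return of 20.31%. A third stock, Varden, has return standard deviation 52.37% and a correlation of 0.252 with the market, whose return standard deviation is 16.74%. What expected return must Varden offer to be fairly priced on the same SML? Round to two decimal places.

MRP = (20.31% − 13.42%) / (1.72 − 0.95) = 8.9481%
R_f = 13.42% − 0.95 × 8.9481% = 4.9193%
β_Varden = ρ·σ_i/σ_m = 0.252 × 52.37 / 16.74 = 0.7884
E(R_Varden) = R_f + β × MRP = 4.9193% + 0.7884 × 8.9481% = 11.97%

11.97%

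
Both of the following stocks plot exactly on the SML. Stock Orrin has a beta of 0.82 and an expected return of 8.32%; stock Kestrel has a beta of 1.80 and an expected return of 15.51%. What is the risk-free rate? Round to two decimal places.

2.30%

Both satisfy E(R) = R_f + β·MRP, so the slope of the SML is
MRP = (15.51% − 8.32%) / (1.80 − 0.82) = 7.19% / 0.98 = 7.3367%
R_f = E(R_Orrin) − β_Orrin·MRP = 8.32% − 0.82 × 7.3367% = 2.3039%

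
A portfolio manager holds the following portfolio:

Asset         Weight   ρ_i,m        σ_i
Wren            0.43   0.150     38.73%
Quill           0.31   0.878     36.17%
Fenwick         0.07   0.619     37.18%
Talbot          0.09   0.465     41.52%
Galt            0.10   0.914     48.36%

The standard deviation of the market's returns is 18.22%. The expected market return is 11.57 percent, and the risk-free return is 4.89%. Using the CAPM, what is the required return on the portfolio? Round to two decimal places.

12.26%

β_Wren = 0.150 × 38.73% / 18.22% = 0.3189
β_Quill = 0.878 × 36.17% / 18.22% = 1.7430
β_Fenwick = 0.619 × 37.18% / 18.22% = 1.2631
β_Talbot = 0.465 × 41.52% / 18.22% = 1.0596
β_Galt = 0.914 × 48.36% / 18.22% = 2.4260
β_P = Σ w_i β_i = 0.43×0.3189 + 0.31×1.7430 + 0.07×1.2631 + 0.09×1.0596 + 0.10×2.4260 = 1.1038
MRP = 11.57% − 4.89% = 6.68%
E(R_P) = R_f + β_P × MRP = 4.89% + 1.1038 × 6.68% = 12.26%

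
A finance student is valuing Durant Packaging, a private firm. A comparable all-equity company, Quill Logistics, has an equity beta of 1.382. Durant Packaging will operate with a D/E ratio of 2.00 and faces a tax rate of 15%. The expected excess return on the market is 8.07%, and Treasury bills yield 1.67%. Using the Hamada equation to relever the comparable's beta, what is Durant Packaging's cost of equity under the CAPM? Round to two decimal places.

31.78%

β_L = β_U × [1 + (1 − t)(D/E)] = 1.382 × [1 + (1 − 0.15) × 2.00]
    = 1.382 × [1 + 0.85 × 2.00] = 1.382 × 2.7000 = 3.7314
E(R) = R_f + β_L × MRP = 1.67% + 3.7314 × 8.07% = 31.78%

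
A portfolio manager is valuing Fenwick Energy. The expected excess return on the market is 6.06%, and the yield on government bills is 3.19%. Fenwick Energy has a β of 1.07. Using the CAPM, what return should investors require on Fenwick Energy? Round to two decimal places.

9.67%

E(R) = R_f + β × MRP = 3.19% + 1.07 × 6.06% = 9.67%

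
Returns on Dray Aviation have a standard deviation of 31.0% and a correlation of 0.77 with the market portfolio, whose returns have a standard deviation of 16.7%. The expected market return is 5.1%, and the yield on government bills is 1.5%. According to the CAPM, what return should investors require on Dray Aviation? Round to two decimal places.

6.65%

β = ρ × σ_i / σ_m = 0.77 × 31.0% / 16.7% = 1.4293
MRP = 5.1% − 1.5% = 3.60%
E(R) = 1.5% + 1.4293 × 3.6% = 6.65%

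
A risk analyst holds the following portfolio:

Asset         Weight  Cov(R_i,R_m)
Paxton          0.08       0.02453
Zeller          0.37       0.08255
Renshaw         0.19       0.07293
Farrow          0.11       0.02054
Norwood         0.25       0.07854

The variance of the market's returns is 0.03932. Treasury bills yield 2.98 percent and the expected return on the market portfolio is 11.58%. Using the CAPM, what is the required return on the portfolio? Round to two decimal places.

β_Paxton = 0.02453 / 0.03932 = 0.6239
β_Zeller = 0.08255 / 0.03932 = 2.0994
β_Renshaw = 0.07293 / 0.03932 = 1.8548
β_Farrow = 0.02054 / 0.03932 = 0.5224
β_Norwood = 0.07854 / 0.03932 = 1.9975
β_P = Σ w_i β_i = 0.08×0.6239 + 0.37×2.0994 + 0.19×1.8548 + 0.11×0.5224 + 0.25×1.9975 = 1.7359
MRP = 11.58% − 2.98% = 8.60%
E(R_P) = R_f + β_P × MRP = 2.98% + 1.7359 × 8.60% = 17.91%

17.91%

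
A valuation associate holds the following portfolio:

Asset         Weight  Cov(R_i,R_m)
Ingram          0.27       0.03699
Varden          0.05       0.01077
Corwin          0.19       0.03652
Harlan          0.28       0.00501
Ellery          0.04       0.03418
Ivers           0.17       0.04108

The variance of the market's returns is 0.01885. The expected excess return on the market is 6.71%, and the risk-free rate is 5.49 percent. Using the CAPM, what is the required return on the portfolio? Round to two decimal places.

β_Ingram = 0.03699 / 0.01885 = 1.9623
β_Varden = 0.01077 / 0.01885 = 0.5714
β_Corwin = 0.03652 / 0.01885 = 1.9374
β_Harlan = 0.00501 / 0.01885 = 0.2658
β_Ellery = 0.03418 / 0.01885 = 1.8133
β_Ivers = 0.04108 / 0.01885 = 2.1793
β_P = Σ w_i β_i = 0.27×1.9623 + 0.05×0.5714 + 0.19×1.9374 + 0.28×0.2658 + 0.04×1.8133 + 0.17×2.1793 = 1.4439
E(R_P) = R_f + β_P × MRP = 5.49% + 1.4439 × 6.71% = 15.18%

15.18%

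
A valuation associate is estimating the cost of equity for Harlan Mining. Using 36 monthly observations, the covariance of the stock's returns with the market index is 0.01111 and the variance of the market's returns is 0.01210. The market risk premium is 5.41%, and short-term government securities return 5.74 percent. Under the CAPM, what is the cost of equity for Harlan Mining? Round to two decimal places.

β = Cov(R_i, R_m) / Var(R_m) = 0.01111 / 0.01210 = 0.9182
E(R) = R_f + β × MRP = 5.74% + 0.9182 × 5.41% = 10.71%

10.71%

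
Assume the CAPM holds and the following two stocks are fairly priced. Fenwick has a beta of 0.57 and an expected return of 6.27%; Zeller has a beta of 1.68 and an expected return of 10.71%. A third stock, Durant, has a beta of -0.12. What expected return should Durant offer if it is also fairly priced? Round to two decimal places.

MRP (SML slope) = (10.71% − 6.27%) / (1.68 − 0.57) = 4.44% / 1.11 = 4.0000%
R_f (intercept) = 6.27% − 0.57 × 4.0000% = 3.9900%
E(R_Durant) = R_f + β × MRP = 3.9900% + -0.12 × 4.0000% = 3.51%

3.51%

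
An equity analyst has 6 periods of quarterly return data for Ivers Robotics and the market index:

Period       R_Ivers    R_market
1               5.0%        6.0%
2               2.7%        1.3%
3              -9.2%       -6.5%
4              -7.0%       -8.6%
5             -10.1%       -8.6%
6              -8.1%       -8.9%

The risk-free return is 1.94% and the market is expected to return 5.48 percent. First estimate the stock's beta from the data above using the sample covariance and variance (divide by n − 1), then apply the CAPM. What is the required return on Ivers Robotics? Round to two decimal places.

Mean R_i = (5.0 + 2.7 − 9.2 − 7.0 − 10.1 − 8.1) / 6 = -4.4500%
Mean R_m = (6.0 + 1.3 − 6.5 − 8.6 − 8.6 − 8.9) / 6 = -4.2167%
Σ(R_i − R̄_i)(R_m − R̄_m) = 199.8750  ⇒  Cov = 199.8750 / 5 = 39.9750
Σ(R_m − R̄_m)² = 200.3883  ⇒  Var(R_m) = 200.3883 / 5 = 40.0777
β = Cov / Var(R_m) = 39.9750 / 40.0777 = 0.9974
MRP = 5.48% − 1.94% = 3.54%
E(R) = R_f + β × MRP = 1.94% + 0.9974 × 3.54% = 5.47%

5.47%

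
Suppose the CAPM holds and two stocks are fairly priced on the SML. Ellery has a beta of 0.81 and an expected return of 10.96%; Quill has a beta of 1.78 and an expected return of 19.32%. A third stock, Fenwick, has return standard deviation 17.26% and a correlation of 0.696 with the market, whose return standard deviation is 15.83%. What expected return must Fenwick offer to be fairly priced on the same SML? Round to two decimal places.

10.52%

MRP = (19.32% − 10.96%) / (1.78 − 0.81) = 8.6186%
R_f = 10.96% − 0.81 × 8.6186% = 3.9789%
β_Fenwick = ρ·σ_i/σ_m = 0.696 × 17.26 / 15.83 = 0.7589
E(R_Fenwick) = R_f + β × MRP = 3.9789% + 0.7589 × 8.6186% = 10.52%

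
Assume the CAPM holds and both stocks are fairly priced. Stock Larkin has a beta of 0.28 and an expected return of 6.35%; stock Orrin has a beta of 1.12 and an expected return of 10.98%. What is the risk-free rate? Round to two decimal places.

4.81%

Both satisfy E(R) = R_f + β·MRP, so the slope of the SML is
MRP = (10.98% − 6.35%) / (1.12 − 0.28) = 4.63% / 0.84 = 5.5119%
R_f = E(R_Larkin) − β_Larkin·MRP = 6.35% − 0.28 × 5.5119% = 4.8067%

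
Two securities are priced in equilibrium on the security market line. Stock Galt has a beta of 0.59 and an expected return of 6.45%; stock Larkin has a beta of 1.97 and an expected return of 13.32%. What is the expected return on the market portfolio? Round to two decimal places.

Both satisfy E(R) = R_f + β·MRP, so the slope of the SML is
MRP = (13.32% − 6.45%) / (1.97 − 0.59) = 6.87% / 1.38 = 4.9783%
R_f = E(R_Galt) − β_Galt·MRP = 6.45% − 0.59 × 4.9783% = 3.5128%
E(R_m) = R_f + MRP = 3.5128% + 4.9783% = 8.49%

8.49%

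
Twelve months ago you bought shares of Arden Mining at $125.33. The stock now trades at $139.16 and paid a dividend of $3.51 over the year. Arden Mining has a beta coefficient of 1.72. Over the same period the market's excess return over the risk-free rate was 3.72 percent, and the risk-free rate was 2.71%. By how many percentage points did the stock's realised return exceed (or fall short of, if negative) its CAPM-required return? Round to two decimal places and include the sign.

Realised HPR = (P1 + D1 − P0) / P0 = (139.16 + 3.51 − 125.33) / 125.33 = 17.34 / 125.33 = 13.8355%
CAPM required = R_f + β·MRP = 2.71% + 1.72 × 3.72% = 9.1084%
α = realised − required = 13.8355% − 9.1084% = +4.73%

+4.73%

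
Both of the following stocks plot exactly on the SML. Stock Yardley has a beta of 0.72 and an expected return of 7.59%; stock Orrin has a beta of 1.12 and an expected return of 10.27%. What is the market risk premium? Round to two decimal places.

6.70%

Both satisfy E(R) = R_f + β·MRP, so the slope of the SML is
MRP = (10.27% − 7.59%) / (1.12 − 0.72) = 2.68% / 0.40 = 6.7000%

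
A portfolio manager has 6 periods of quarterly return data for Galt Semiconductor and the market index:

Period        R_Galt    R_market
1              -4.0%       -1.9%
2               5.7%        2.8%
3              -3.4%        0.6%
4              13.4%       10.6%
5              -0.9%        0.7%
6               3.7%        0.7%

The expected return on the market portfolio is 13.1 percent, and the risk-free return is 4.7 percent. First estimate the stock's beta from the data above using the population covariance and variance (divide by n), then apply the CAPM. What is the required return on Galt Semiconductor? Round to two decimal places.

Mean R_i = (-4.0 + 5.7 − 3.4 + 13.4 − 0.9 + 3.7) / 6 = 2.4167%
Mean R_m = (-1.9 + 2.8 + 0.6 + 10.6 + 0.7 + 0.7) / 6 = 2.2500%
Σ(R_i − R̄_i)(R_m − R̄_m) = 132.8950  ⇒  Cov = 132.8950 / 6 = 22.1492
Σ(R_m − R̄_m)² = 94.7750  ⇒  Var(R_m) = 94.7750 / 6 = 15.7958
β = Cov / Var(R_m) = 22.1492 / 15.7958 = 1.4022
MRP = 13.1% − 4.7% = 8.40%
E(R) = R_f + β × MRP = 4.7% + 1.4022 × 8.4% = 16.48%

16.48%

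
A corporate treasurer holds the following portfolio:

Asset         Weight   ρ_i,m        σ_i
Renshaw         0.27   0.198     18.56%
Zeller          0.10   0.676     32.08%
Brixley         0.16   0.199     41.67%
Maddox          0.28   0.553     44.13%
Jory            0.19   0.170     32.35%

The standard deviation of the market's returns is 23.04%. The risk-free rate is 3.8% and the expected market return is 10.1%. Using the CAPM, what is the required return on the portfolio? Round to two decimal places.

β_Renshaw = 0.198 × 18.56% / 23.04% = 0.1595
β_Zeller = 0.676 × 32.08% / 23.04% = 0.9412
β_Brixley = 0.199 × 41.67% / 23.04% = 0.3599
β_Maddox = 0.553 × 44.13% / 23.04% = 1.0592
β_Jory = 0.170 × 32.35% / 23.04% = 0.2387
β_P = Σ w_i β_i = 0.27×0.1595 + 0.10×0.9412 + 0.16×0.3599 + 0.28×1.0592 + 0.19×0.2387 = 0.5367
MRP = 10.1% − 3.8% = 6.30%
E(R_P) = R_f + β_P × MRP = 3.8% + 0.5367 × 6.3% = 7.18%

7.18%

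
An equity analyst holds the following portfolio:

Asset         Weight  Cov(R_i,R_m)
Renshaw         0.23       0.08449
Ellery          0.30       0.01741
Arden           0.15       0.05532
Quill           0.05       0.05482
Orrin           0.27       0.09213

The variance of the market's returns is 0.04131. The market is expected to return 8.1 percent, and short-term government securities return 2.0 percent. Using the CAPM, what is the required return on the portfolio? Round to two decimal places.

10.94%

β_Renshaw = 0.08449 / 0.04131 = 2.0453
β_Ellery = 0.01741 / 0.04131 = 0.4214
β_Arden = 0.05532 / 0.04131 = 1.3391
β_Quill = 0.05482 / 0.04131 = 1.3270
β_Orrin = 0.09213 / 0.04131 = 2.2302
β_P = Σ w_i β_i = 0.23×2.0453 + 0.30×0.4214 + 0.15×1.3391 + 0.05×1.3270 + 0.27×2.2302 = 1.4662
MRP = 8.1% − 2.0% = 6.10%
E(R_P) = R_f + β_P × MRP = 2.0% + 1.4662 × 6.1% = 10.94%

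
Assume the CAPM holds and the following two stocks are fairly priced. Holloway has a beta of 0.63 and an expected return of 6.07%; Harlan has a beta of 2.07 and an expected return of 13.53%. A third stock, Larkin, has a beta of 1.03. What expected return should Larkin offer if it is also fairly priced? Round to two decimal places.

MRP (SML slope) = (13.53% − 6.07%) / (2.07 − 0.63) = 7.46% / 1.44 = 5.1806%
R_f (intercept) = 6.07% − 0.63 × 5.1806% = 2.8062%
E(R_Larkin) = R_f + β × MRP = 2.8062% + 1.03 × 5.1806% = 8.14%

8.14%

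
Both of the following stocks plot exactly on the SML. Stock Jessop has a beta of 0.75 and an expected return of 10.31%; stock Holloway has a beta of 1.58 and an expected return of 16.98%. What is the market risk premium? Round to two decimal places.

Both satisfy E(R) = R_f + β·MRP, so the slope of the SML is
MRP = (16.98% − 10.31%) / (1.58 − 0.75) = 6.67% / 0.83 = 8.0361%

8.04%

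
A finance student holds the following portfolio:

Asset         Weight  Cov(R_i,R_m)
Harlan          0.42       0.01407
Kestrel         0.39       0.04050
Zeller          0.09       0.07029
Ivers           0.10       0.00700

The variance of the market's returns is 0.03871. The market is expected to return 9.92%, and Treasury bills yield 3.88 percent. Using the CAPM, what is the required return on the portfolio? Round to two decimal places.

8.36%

β_Harlan = 0.01407 / 0.03871 = 0.3635
β_Kestrel = 0.04050 / 0.03871 = 1.0462
β_Zeller = 0.07029 / 0.03871 = 1.8158
β_Ivers = 0.00700 / 0.03871 = 0.1808
β_P = Σ w_i β_i = 0.42×0.3635 + 0.39×1.0462 + 0.09×1.8158 + 0.10×0.1808 = 0.7422
MRP = 9.92% − 3.88% = 6.04%
E(R_P) = R_f + β_P × MRP = 3.88% + 0.7422 × 6.04% = 8.36%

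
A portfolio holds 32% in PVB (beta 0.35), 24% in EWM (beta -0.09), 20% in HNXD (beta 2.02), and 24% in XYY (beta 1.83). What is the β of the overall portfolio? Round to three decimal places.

β_P = Σ w_i β_i = 0.32×0.35 + 0.24×-0.09 + 0.20×2.02 + 0.24×1.83 = 0.9336

0.934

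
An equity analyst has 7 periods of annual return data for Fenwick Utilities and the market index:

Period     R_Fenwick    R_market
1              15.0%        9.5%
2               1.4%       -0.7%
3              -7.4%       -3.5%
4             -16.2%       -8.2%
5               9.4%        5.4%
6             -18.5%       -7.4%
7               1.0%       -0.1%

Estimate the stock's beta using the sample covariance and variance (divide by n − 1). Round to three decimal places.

Mean R_i = (15.0 + 1.4 − 7.4 − 16.2 + 9.4 − 18.5 + 1.0) / 7 = -2.1857%
Mean R_m = (9.5 − 0.7 − 3.5 − 8.2 + 5.4 − 7.4 − 0.1) / 7 = -0.7143%
Σ(R_i − R̄_i)(R_m − R̄_m) = 476.8914  ⇒  Cov = 476.8914 / 6 = 79.4819
Σ(R_m − R̄_m)² = 250.5886  ⇒  Var(R_m) = 250.5886 / 6 = 41.7648
β = Cov / Var(R_m) = 79.4819 / 41.7648 = 1.9031

1.903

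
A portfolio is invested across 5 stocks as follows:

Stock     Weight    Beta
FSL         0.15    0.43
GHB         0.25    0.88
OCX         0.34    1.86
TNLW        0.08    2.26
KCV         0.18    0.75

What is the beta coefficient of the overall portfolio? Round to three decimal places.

β_P = Σ w_i β_i = 0.15×0.43 + 0.25×0.88 + 0.34×1.86 + 0.08×2.26 + 0.18×0.75 = 1.2327

1.233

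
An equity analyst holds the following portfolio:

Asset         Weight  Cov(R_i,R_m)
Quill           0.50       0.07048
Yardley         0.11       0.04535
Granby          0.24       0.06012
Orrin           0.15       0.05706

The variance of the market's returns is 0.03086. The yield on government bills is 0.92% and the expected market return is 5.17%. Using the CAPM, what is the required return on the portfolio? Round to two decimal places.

9.63%

β_Quill = 0.07048 / 0.03086 = 2.2839
β_Yardley = 0.04535 / 0.03086 = 1.4695
β_Granby = 0.06012 / 0.03086 = 1.9482
β_Orrin = 0.05706 / 0.03086 = 1.8490
β_P = Σ w_i β_i = 0.50×2.2839 + 0.11×1.4695 + 0.24×1.9482 + 0.15×1.8490 = 2.0485
MRP = 5.17% − 0.92% = 4.25%
E(R_P) = R_f + β_P × MRP = 0.92% + 2.0485 × 4.25% = 9.63%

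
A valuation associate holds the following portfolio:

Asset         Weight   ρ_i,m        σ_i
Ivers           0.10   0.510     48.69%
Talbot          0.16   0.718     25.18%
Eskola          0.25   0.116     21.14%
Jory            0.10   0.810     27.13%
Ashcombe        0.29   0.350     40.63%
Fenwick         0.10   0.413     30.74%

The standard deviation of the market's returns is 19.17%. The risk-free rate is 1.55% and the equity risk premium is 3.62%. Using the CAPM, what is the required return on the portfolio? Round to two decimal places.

β_Ivers = 0.510 × 48.69% / 19.17% = 1.2954
β_Talbot = 0.718 × 25.18% / 19.17% = 0.9431
β_Eskola = 0.116 × 21.14% / 19.17% = 0.1279
β_Jory = 0.810 × 27.13% / 19.17% = 1.1463
β_Ashcombe = 0.350 × 40.63% / 19.17% = 0.7418
β_Fenwick = 0.413 × 30.74% / 19.17% = 0.6623
β_P = Σ w_i β_i = 0.10×1.2954 + 0.16×0.9431 + 0.25×0.1279 + 0.10×1.1463 + 0.29×0.7418 + 0.10×0.6623 = 0.7084
E(R_P) = R_f + β_P × MRP = 1.55% + 0.7084 × 3.62% = 4.11%

4.11%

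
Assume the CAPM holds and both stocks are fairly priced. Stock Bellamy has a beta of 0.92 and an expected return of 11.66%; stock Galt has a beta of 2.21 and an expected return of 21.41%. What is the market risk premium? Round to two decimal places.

Both satisfy E(R) = R_f + β·MRP, so the slope of the SML is
MRP = (21.41% − 11.66%) / (2.21 − 0.92) = 9.75% / 1.29 = 7.5581%

7.56%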